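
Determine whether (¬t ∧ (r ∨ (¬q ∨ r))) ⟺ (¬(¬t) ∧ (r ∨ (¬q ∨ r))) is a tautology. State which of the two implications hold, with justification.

Both directions fail.

[⇒] This fails. Under t = F, q = F, r = F, the left side is true but the right side is false.

[⇐] This fails. Under t = T, q = F, r = F, the left side is false but the right side is true.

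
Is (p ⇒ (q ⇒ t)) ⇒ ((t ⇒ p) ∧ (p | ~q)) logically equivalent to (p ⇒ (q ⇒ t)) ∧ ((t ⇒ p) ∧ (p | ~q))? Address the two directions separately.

(⇒) This fails. Under t = F, p = T, q = T, the left side is true but the right side is false.

(⇐) Assume the antecedent. If t is true, the antecedent forces (t = T, p = T, q = F) or (t = T, p = T, q = T), and the consequent holds there. If t is false, the antecedent forces (t = F, p = F, q = F) or (t = F, p = T, q = F), and the consequent holds there. Either way the consequent holds.

Only the converse holds.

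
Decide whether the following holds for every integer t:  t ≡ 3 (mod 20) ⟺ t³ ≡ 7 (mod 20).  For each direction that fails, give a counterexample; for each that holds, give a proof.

Both implications hold.

Forward direction. Suppose t ≡ 3 (mod 20). Write t = 20j + 3. Then (20j + 3)³ = 8000j³ + 3600j² + 540j + 27 = 20(400j³ + 180j² + 27j + 1) + 7, so t³ ≡ 7 (mod 20).

Converse. Suppose t³ ≡ 7 (mod 20). The only residue r in {0, …, 19} with r³ ≡ 7 (mod 20) is r = 3, so t ≡ 3 (mod 20).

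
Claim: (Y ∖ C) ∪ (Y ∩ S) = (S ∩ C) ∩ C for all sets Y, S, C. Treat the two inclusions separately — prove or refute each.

(⊆) fails and (⊇) fails.

(⊆) This inclusion fails. Take Y = {1}, S = ∅, C = ∅; then 1 ∈ (Y ∖ C) ∪ (Y ∩ S) but 1 ∉ (S ∩ C) ∩ C.

(⊇) This inclusion fails. Take Y = ∅, S = {1}, C = {1}; then 1 ∈ (S ∩ C) ∩ C but 1 ∉ (Y ∖ C) ∪ (Y ∩ S).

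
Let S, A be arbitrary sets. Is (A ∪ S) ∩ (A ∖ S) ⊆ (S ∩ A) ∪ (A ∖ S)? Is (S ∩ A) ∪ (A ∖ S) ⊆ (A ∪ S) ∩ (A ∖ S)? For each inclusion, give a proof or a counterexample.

(⟸) This inclusion fails. Take S = {1}, A = {1}; then 1 ∈ (S ∩ A) ∪ (A ∖ S) but 1 ∉ (A ∪ S) ∩ (A ∖ S).

(⟹) Let x ∈ (A ∪ S) ∩ (A ∖ S). Then x ∈ A and x ∉ S, from which x ∈ (S ∩ A) ∪ (A ∖ S).

(⊆) holds; (⊇) fails.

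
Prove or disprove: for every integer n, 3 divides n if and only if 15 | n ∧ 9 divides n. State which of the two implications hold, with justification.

(→) This fails: take n = 3. Certainly 3 ∣ 3, but 15 ∤ 3.

(←) Suppose 15 ∣ n and 9 ∣ n. Any common multiple of 15 and 9 is a multiple of their lcm; here lcm(15, 9) = 15·9/gcd(15, 9) = 135/3 = 45, so 45 ∣ n. Since 3 ∣ 45, it follows that 3 ∣ n.

Not equivalent: only (⇐) holds.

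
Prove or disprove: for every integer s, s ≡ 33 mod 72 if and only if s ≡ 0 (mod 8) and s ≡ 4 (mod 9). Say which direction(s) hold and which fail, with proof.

Both directions fail.

Forward direction. This fails: s = 33 gives 33 ≡ 33 (mod 72) but 33 ≡ 1 (mod 8), so the conjunction on the right does not hold.

Converse. This fails: s = 40 satisfies both congruences on the right (40 ≡ 0 mod 8 and 40 ≡ 4 mod 9) yet 40 ≡ 40 (mod 72), not 33.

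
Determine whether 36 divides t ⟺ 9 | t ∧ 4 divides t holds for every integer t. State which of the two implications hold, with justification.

Both implications hold.

[⇒] If 36 ∣ t, write t = 36q. Since 36 = 4·9, t = 9·(4q), so 9 ∣ t; and since 36 = 9·4, t = 4·(9q), so 4 ∣ t.

[⇐] Suppose 9 ∣ t and 4 ∣ t. Any common multiple of 9 and 4 is a multiple of their lcm; here gcd(9, 4) = 1, so lcm(9, 4) = 9·4 = 36, so 36 ∣ t.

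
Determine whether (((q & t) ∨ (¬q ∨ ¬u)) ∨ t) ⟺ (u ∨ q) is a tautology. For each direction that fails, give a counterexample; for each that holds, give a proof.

Neither implication holds.

(→) This fails. Under u = F, q = F, t = F, the left side is true but the right side is false.

(←) This fails. Under u = T, q = T, t = F, the left side is false but the right side is true.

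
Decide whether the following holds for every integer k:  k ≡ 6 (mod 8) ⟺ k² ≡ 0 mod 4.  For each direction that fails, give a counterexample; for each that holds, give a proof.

Only the forward implication holds.

Forward direction. Suppose k ≡ 6 (mod 8). Then k² ≡ 6² = 36 (mod 8), and since 4 ∣ 8, also k² ≡ 0 (mod 4).

Converse. This fails: take k = 0. Then 0² = 0 ≡ 0 (mod 4), yet 0 ≡ 0 (mod 8), not 6.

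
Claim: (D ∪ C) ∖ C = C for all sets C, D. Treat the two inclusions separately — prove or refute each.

(⟹) This inclusion fails. Take C = ∅, D = {1}; then 1 ∈ (D ∪ C) ∖ C but 1 ∉ C.

(⟸) This inclusion fails. Take C = {1}, D = ∅; then 1 ∈ C but 1 ∉ (D ∪ C) ∖ C.

(⊆) fails and (⊇) fails.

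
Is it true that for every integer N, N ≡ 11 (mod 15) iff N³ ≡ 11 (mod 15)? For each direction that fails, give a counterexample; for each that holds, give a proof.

(⟹) Suppose N ≡ 11 (mod 15). Write N = 15j + 11. Then (15j + 11)³ = 3375j³ + 7425j² + 5445j + 1331 = 15(225j³ + 495j² + 363j + 88) + 11, so N³ ≡ 11 (mod 15).

(⟸) Conversely, suppose N³ ≡ 11 (mod 15). The only residue r in {0, …, 14} with r³ ≡ 11 (mod 15) is r = 11, so N ≡ 11 (mod 15).

The biconditional holds.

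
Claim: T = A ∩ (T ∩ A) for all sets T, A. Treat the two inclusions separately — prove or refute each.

Only the reverse inclusion holds.

(⊆) This inclusion fails. Take T = {1}, A = ∅; then 1 ∈ T but 1 ∉ A ∩ (T ∩ A).

(⊇) Let x ∈ A ∩ (T ∩ A). Then x ∈ T ∩ A, from which x ∈ T.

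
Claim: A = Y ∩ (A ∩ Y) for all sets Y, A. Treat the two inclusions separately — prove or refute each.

The sets are not equal: only the reverse inclusion holds.

(⟹) This inclusion fails. Take Y = ∅, A = {1}; then 1 ∈ A but 1 ∉ Y ∩ (A ∩ Y).

(⟸) Let x ∈ Y ∩ (A ∩ Y). Then x ∈ Y ∩ A, from which x ∈ A.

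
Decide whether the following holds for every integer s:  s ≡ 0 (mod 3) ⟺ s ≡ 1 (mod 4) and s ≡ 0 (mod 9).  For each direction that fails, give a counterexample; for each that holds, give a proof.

Forward direction. This fails: s = 0 gives 0 ≡ 0 (mod 3) but 0 ≡ 0 (mod 4), so the conjunction on the right does not hold.

Converse. If s ≡ 1 (mod 4) and s ≡ 0 (mod 9), then by the Chinese remainder theorem s ≡ 9 (mod 36). Since 9 ≡ 0 (mod 3) and 3 ∣ 36, we get s ≡ 0 (mod 3).

(⇒) fails; (⇐) holds.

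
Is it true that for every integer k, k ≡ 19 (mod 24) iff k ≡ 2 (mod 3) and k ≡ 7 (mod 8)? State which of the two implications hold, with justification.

(⇒) This fails: k = 19 gives 19 ≡ 19 (mod 24) but 19 ≡ 1 (mod 3), so the conjunction on the right does not hold.

(⇐) This fails: k = 23 satisfies both congruences on the right (23 ≡ 2 mod 3 and 23 ≡ 7 mod 8) yet 23 ≡ 23 (mod 24), not 19.

Neither direction holds.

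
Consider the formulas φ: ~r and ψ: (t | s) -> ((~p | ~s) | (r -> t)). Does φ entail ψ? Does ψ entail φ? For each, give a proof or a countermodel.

Converse. This fails. Under p = F, t = F, r = T, s = F, the left side is false but the right side is true.

Forward direction. Assume the antecedent. If r is true, the antecedent cannot hold. If r is false, the consequent reduces to true regardless of the other variables. Either way the consequent holds.

Only the forward implication holds.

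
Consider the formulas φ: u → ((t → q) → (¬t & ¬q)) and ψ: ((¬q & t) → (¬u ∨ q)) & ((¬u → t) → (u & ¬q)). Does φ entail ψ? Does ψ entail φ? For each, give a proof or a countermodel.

(→) This fails. Under q = F, u = F, t = T, the left side is true but the right side is false.

(←) Assume the antecedent. If q is true, the antecedent forces (q = T, u = F, t = F), and u → ((t → q) → (¬t & ¬q)) holds there. If q is false, u → ((t → q) → (¬t & ¬q)) reduces to true regardless of the other variables. Either way u → ((t → q) → (¬t & ¬q)) holds.

Only the converse holds.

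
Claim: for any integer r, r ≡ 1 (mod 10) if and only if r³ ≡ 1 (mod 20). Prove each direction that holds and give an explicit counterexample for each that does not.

The forward direction fails; the converse holds.

(⟸) The residues r modulo 20 with r³ ≡ 1 (mod 20) are exactly {1}, and each is ≡ 1 (mod 10).

(⟹) This fails: take r = 11. Then 11 ≡ 1 (mod 10), but 11³ = 1331 ≡ 11 (mod 20), not 1.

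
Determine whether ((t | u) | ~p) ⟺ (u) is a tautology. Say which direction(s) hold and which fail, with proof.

(⇒) fails; (⇐) holds.

Forward direction. This fails. Under u = F, p = F, t = F, the left side is true but the right side is false.

Converse. Assume the antecedent. If u is true, (t | u) | ~p reduces to true regardless of the other variables. If u is false, the antecedent cannot hold. Either way (t | u) | ~p holds.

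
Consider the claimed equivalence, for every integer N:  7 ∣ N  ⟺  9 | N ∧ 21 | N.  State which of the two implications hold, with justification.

(→) This fails: take N = 7. Certainly 7 ∣ 7, but 9 ∤ 7.

(←) Suppose 9 ∣ N and 21 ∣ N. Any common multiple of 9 and 21 is a multiple of their lcm; here lcm(9, 21) = 9·21/gcd(9, 21) = 189/3 = 63, so 63 ∣ N. Since 7 ∣ 63, it follows that 7 ∣ N.

Not equivalent: only (⇐) holds.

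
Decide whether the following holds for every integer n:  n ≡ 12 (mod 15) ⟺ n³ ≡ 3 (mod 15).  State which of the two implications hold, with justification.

The biconditional holds.

Forward direction. Suppose n ≡ 12 (mod 15). Write n = 15j + 12. Then (15j + 12)³ = 3375j³ + 8100j² + 6480j + 1728 = 15(225j³ + 540j² + 432j + 115) + 3, so n³ ≡ 3 (mod 15).

Converse. Suppose n³ ≡ 3 (mod 15). The only residue r in {0, …, 14} with r³ ≡ 3 (mod 15) is r = 12, so n ≡ 12 (mod 15).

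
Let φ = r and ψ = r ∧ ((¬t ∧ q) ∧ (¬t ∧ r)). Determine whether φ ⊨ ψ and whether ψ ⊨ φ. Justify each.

(⟹) This fails. Under r = T, q = F, t = F, the left side is true but the right side is false.

(⟸) Assume the antecedent. If r is true, r reduces to true regardless of the other variables. If r is false, the antecedent cannot hold. Either way r holds.

The forward direction fails; the converse holds.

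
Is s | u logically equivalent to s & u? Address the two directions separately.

The forward direction fails; the converse holds.

(⟹) This fails. Under s = T, u = F, the left side is true but the right side is false.

(⟸) Assume the antecedent. If s is true, s | u reduces to true regardless of the other variables. If s is false, the antecedent cannot hold. Either way s | u holds.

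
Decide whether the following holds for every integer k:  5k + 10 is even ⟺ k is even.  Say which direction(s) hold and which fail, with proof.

Both implications hold.

(⇒) Suppose 5k + 10 is even. Since 5 is odd, 5k and k have the same parity, so 5k + 10 ≡ k + 10 (mod 2). As 10 is even, 5k + 10 is even exactly when k is even. Thus k is even.

(⇐) Conversely, suppose k is even; write k = 2j. Then 5k + 10 = 5·(2j) + 10 = 2·5j + 10, which is even.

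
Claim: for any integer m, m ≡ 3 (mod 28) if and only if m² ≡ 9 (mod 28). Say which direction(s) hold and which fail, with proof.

[⇒] Suppose m ≡ 3 (mod 28). Write m = 28j + 3. Then (28j + 3)² = 784j² + 168j + 9 = 28(28j² + 6j) + 9, so m² ≡ 9 (mod 28).

[⇐] This fails: take m = 11. Then 11² = 121 ≡ 9 (mod 28), yet 11 ≡ 11 (mod 28), not 3.

Not equivalent: only (⇒) holds.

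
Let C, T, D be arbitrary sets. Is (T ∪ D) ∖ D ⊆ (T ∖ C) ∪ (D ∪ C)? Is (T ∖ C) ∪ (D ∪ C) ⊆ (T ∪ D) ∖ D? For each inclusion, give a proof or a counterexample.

Only the forward inclusion holds.

(⊆) Let x ∈ (T ∪ D) ∖ D. Then either x ∈ T and x ∉ C, D; or x ∈ C ∩ T and x ∉ D. In each case x ∈ (T ∖ C) ∪ (D ∪ C), so (T ∪ D) ∖ D ⊆ (T ∖ C) ∪ (D ∪ C).

(⊇) This inclusion fails. Take C = {1}, T = ∅, D = ∅; then 1 ∈ (T ∖ C) ∪ (D ∪ C) but 1 ∉ (T ∪ D) ∖ D.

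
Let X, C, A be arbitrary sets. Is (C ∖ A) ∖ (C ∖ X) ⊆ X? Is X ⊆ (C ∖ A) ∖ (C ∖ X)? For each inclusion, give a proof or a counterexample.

(⊆) Let x ∈ (C ∖ A) ∖ (C ∖ X). Then x ∈ X ∩ C and x ∉ A, from which x ∈ X.

(⊇) This inclusion fails. Take X = {1}, C = ∅, A = ∅; then 1 ∈ X but 1 ∉ (C ∖ A) ∖ (C ∖ X).

Only the forward inclusion holds.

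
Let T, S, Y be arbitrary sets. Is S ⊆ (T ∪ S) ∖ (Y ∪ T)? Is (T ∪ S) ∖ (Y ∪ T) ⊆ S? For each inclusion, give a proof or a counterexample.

(⊆) This inclusion fails. Take T = {1}, S = {1}, Y = ∅; then 1 ∈ S but 1 ∉ (T ∪ S) ∖ (Y ∪ T).

(⊇) Let x ∈ (T ∪ S) ∖ (Y ∪ T). Then x ∈ S and x ∉ T, Y, from which x ∈ S.

(⊆) fails; (⊇) holds.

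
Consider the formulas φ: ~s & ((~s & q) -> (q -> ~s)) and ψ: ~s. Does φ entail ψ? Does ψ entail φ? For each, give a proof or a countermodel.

The biconditional holds.

Converse. Assume the antecedent. If s is true, the antecedent cannot hold. If s is false, ~s & ((~s & q) -> (q -> ~s)) reduces to true regardless of the other variables. Either way ~s & ((~s & q) -> (q -> ~s)) holds.

Forward direction. Assume the antecedent. If s is true, the antecedent cannot hold. If s is false, ~s reduces to true regardless of the other variables. Either way ~s holds.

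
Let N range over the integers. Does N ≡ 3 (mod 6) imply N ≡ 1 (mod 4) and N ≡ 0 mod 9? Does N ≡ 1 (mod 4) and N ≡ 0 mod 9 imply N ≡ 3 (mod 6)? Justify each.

(→) This fails: N = 33 gives 33 ≡ 3 (mod 6) but 33 ≡ 6 (mod 9), so the conjunction on the right does not hold.

(←) Conversely, if N ≡ 1 (mod 4) and N ≡ 0 (mod 9), then by the Chinese remainder theorem N ≡ 9 (mod 36). Since 9 ≡ 3 (mod 6) and 6 ∣ 36, we get N ≡ 3 (mod 6).

Only the reverse direction holds.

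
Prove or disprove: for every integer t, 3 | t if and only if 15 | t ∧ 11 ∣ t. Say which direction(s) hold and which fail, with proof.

Only the converse holds.

(→) This fails: take t = 3. Certainly 3 ∣ 3, but 15 ∤ 3.

(←) Suppose 15 ∣ t and 11 ∣ t. Any common multiple of 15 and 11 is a multiple of their lcm; here gcd(15, 11) = 1, so lcm(15, 11) = 15·11 = 165, so 165 ∣ t. Since 3 ∣ 165, it follows that 3 ∣ t.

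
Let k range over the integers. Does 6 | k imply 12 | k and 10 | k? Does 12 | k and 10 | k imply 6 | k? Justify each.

Only the reverse direction holds.

[⇒] This fails: take k = 6. Certainly 6 ∣ 6, but 12 ∤ 6.

[⇐] Suppose 12 ∣ k and 10 ∣ k. Any common multiple of 12 and 10 is a multiple of their lcm; here lcm(12, 10) = 12·10/gcd(12, 10) = 120/2 = 60, so 60 ∣ k. Since 6 ∣ 60, it follows that 6 ∣ k.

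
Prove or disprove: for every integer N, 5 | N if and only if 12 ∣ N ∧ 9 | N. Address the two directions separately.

Neither direction holds.

Forward direction. This fails: take N = 5. Certainly 5 ∣ 5, but 12 ∤ 5.

Converse. This fails: take N = 36. Both 12 ∣ 36 and 9 ∣ 36, yet 36 is not a multiple of 5 (since 36 = 7·5 + 1), so 5 ∤ 36.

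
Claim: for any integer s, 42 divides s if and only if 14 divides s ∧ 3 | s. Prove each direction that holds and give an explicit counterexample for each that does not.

Forward direction. If 42 ∣ s, write s = 42q. Since 42 = 3·14, s = 14·(3q), so 14 ∣ s; and since 42 = 14·3, s = 3·(14q), so 3 ∣ s.

Converse. Suppose 14 ∣ s and 3 ∣ s. Any common multiple of 14 and 3 is a multiple of their lcm; here gcd(14, 3) = 1, so lcm(14, 3) = 14·3 = 42, so 42 ∣ s.

Equivalent; both directions hold.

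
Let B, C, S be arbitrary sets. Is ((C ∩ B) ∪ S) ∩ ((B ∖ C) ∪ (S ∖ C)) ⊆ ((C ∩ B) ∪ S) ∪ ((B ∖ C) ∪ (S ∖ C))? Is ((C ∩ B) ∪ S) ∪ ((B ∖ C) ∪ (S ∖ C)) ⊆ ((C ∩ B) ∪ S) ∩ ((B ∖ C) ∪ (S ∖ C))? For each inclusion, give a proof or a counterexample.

(⊆) Let x ∈ ((C ∩ B) ∪ S) ∩ ((B ∖ C) ∪ (S ∖ C)). Then either x ∈ S and x ∉ B, C; or x ∈ B ∩ S and x ∉ C. In each case x ∈ ((C ∩ B) ∪ S) ∪ ((B ∖ C) ∪ (S ∖ C)), so ((C ∩ B) ∪ S) ∩ ((B ∖ C) ∪ (S ∖ C)) ⊆ ((C ∩ B) ∪ S) ∪ ((B ∖ C) ∪ (S ∖ C)).

(⊇) This inclusion fails. Take B = {1}, C = ∅, S = ∅; then 1 ∈ ((C ∩ B) ∪ S) ∪ ((B ∖ C) ∪ (S ∖ C)) but 1 ∉ ((C ∩ B) ∪ S) ∩ ((B ∖ C) ∪ (S ∖ C)).

Only the forward inclusion holds.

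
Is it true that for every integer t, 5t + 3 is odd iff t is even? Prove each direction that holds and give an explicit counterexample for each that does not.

(⇒) Suppose 5t + 3 is odd. Since 5 is odd, 5t and t have the same parity, so 5t + 3 ≡ t + 3 (mod 2). As 3 is odd, 5t + 3 is odd exactly when t is even. Thus t is even.

(⇐) Conversely, suppose t is even; write t = 2j. Then 5t + 3 = 5·(2j) + 3 = 2·5j + 3, which is odd.

Both directions hold; the statement is true.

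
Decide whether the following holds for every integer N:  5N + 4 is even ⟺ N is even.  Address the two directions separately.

Both implications hold.

[⇐] Suppose N is even; write N = 2j. Then 5N + 4 = 5·(2j) + 4 = 2·5j + 4, which is even.

[⇒] Suppose 5N + 4 is even. Since 5 is odd, 5N and N have the same parity, so 5N + 4 ≡ N + 4 (mod 2). As 4 is even, 5N + 4 is even exactly when N is even. Thus N is even.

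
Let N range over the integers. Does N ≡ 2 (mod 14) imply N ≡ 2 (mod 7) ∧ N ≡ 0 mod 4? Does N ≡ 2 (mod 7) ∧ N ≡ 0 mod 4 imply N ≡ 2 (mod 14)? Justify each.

Only the converse holds.

(⟸) If N ≡ 2 (mod 7) and N ≡ 0 (mod 4), then by the Chinese remainder theorem N ≡ 16 (mod 28). Since 16 ≡ 2 (mod 14) and 14 ∣ 28, we get N ≡ 2 (mod 14).

(⟹) This fails: N = 2 gives 2 ≡ 2 (mod 14) but 2 ≡ 2 (mod 4), so the conjunction on the right does not hold.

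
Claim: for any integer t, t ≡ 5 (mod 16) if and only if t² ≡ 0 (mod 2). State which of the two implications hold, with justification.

Forward direction. This fails: take t = 5. Then 5 ≡ 5 (mod 16), but 5² = 25 ≡ 1 (mod 2), not 0.

Converse. This fails: take t = 0. Then 0² = 0 ≡ 0 (mod 2), yet 0 ≡ 0 (mod 16), not 5.

Both directions fail.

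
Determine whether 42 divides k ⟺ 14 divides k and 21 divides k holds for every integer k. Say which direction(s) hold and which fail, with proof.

Converse. Suppose 14 ∣ k and 21 ∣ k. Any common multiple of 14 and 21 is a multiple of their lcm; here lcm(14, 21) = 14·21/gcd(14, 21) = 294/7 = 42, so 42 ∣ k.

Forward direction. If 42 ∣ k, write k = 42q. Since 42 = 3·14, k = 14·(3q), so 14 ∣ k; and since 42 = 2·21, k = 21·(2q), so 21 ∣ k.

The biconditional holds.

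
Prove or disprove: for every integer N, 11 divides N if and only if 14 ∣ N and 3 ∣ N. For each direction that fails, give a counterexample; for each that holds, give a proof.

(→) This fails: take N = 11. Certainly 11 ∣ 11, but 14 ∤ 11.

(←) This fails: take N = 42. Both 14 ∣ 42 and 3 ∣ 42, yet 42 is not a multiple of 11 (since 42 = 3·11 + 9), so 11 ∤ 42.

Both directions fail.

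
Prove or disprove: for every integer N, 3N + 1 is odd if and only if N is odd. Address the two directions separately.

(⇒) This fails: N = 6 gives 3N + 1 = 19, which is odd, but 6 is even, not odd.

(⇐) This also fails: N = 7 is odd, but 3N + 1 = 22 is even, not odd.

Neither direction holds.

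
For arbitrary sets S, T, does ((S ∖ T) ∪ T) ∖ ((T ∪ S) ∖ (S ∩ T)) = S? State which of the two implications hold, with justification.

(⟹) Let x ∈ ((S ∖ T) ∪ T) ∖ ((T ∪ S) ∖ (S ∩ T)). Then x ∈ S ∩ T, from which x ∈ S.

(⟸) This inclusion fails. Take S = {1}, T = ∅; then 1 ∈ S but 1 ∉ ((S ∖ T) ∪ T) ∖ ((T ∪ S) ∖ (S ∩ T)).

Only the forward inclusion holds.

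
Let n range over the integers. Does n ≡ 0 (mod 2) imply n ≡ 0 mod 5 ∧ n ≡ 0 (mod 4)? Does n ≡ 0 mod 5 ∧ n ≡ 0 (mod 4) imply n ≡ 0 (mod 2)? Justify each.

(→) This fails: n = 2 gives 2 ≡ 0 (mod 2) but 2 ≡ 2 (mod 5), so the conjunction on the right does not hold.

(←) Conversely, if n ≡ 0 (mod 5) and n ≡ 0 (mod 4), then by the Chinese remainder theorem n ≡ 0 (mod 20). Since 0 ≡ 0 (mod 2) and 2 ∣ 20, we get n ≡ 0 (mod 2).

Only the reverse direction holds.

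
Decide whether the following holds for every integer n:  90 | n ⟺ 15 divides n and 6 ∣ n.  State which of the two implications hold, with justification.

(⇒) holds; (⇐) fails.

(⟹) If 90 ∣ n, write n = 90q. Since 90 = 6·15, n = 15·(6q), so 15 ∣ n; and since 90 = 15·6, n = 6·(15q), so 6 ∣ n.

(⟸) This fails: take n = 30. Both 15 ∣ 30 and 6 ∣ 30, yet 30 is not a multiple of 90 (since 30 = 0·90 + 30), so 90 ∤ 30.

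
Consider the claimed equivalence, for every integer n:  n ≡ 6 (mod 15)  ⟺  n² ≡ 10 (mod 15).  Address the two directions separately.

Both directions fail.

[⇒] This fails: take n = 6. Then 6 ≡ 6 (mod 15), but 6² = 36 ≡ 6 (mod 15), not 10.

[⇐] This fails: take n = 5. Then 5² = 25 ≡ 10 (mod 15), yet 5 ≡ 5 (mod 15), not 6.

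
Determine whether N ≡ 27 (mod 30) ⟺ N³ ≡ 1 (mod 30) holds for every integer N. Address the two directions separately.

(⟹) This fails: take N = 27. Then 27 ≡ 27 (mod 30), but 27³ = 19683 ≡ 3 (mod 30), not 1.

(⟸) This fails: take N = 1. Then 1³ = 1 ≡ 1 (mod 30), yet 1 ≡ 1 (mod 30), not 27.

Neither direction holds.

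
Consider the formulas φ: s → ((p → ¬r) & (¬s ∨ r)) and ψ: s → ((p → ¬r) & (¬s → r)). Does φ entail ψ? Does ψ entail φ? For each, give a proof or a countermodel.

The forward direction holds; the converse fails.

(→) Assume the antecedent. If s is true, the antecedent forces (s = T, r = T, p = F), and s → ((p → ¬r) & (¬s → r)) holds there. If s is false, s → ((p → ¬r) & (¬s → r)) reduces to true regardless of the other variables. Either way s → ((p → ¬r) & (¬s → r)) holds.

(←) This fails. Under s = T, r = F, p = F, the left side is false but the right side is true.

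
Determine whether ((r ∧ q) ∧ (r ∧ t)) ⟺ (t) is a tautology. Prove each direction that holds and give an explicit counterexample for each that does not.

The forward direction holds; the converse fails.

(→) Assume the antecedent. If r is true, the antecedent forces (r = T, q = T, t = T), and t holds there. If r is false, the antecedent cannot hold. Either way t holds.

(←) This fails. Under r = F, q = F, t = T, the left side is false but the right side is true.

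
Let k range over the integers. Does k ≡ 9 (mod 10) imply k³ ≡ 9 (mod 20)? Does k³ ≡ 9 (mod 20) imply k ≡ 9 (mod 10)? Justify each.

Only the reverse direction holds.

(⟸) The residues r modulo 20 with r³ ≡ 9 (mod 20) are exactly {9}, and each is ≡ 9 (mod 10).

(⟹) This fails: take k = 19. Then 19 ≡ 9 (mod 10), but 19³ = 6859 ≡ 19 (mod 20), not 9.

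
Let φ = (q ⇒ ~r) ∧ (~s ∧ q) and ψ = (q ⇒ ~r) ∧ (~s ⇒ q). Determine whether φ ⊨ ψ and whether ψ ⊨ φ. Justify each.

Only the forward implication holds.

[⇒] Assume the antecedent. If s is true, the antecedent cannot hold. If s is false, the antecedent forces (s = F, q = T, r = F), and (q ⇒ ~r) ∧ (~s ⇒ q) holds there. Either way (q ⇒ ~r) ∧ (~s ⇒ q) holds.

[⇐] This fails. Under s = T, q = F, r = F, the left side is false but the right side is true.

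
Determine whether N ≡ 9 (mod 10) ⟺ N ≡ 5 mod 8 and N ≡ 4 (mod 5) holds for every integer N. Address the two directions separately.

Only the reverse direction holds.

(⟹) This fails: N = 9 gives 9 ≡ 9 (mod 10) but 9 ≡ 1 (mod 8), so the conjunction on the right does not hold.

(⟸) Conversely, if N ≡ 5 (mod 8) and N ≡ 4 (mod 5), then by the Chinese remainder theorem N ≡ 29 (mod 40). Since 29 ≡ 9 (mod 10) and 10 ∣ 40, we get N ≡ 9 (mod 10).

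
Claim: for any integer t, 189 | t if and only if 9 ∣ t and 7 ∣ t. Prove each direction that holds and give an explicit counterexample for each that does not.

(⇒) holds; (⇐) fails.

(→) If 189 ∣ t, write t = 189q. Since 189 = 21·9, t = 9·(21q), so 9 ∣ t; and since 189 = 27·7, t = 7·(27q), so 7 ∣ t.

(←) This fails: take t = 63. Both 9 ∣ 63 and 7 ∣ 63, yet 63 is not a multiple of 189 (since 63 = 0·189 + 63), so 189 ∤ 63.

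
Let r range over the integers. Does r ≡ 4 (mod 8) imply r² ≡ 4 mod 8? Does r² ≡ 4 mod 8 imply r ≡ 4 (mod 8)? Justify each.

(⇒) fails and (⇐) fails.

(⇒) This fails: take r = 4. Then 4 ≡ 4 (mod 8), but 4² = 16 ≡ 0 (mod 8), not 4.

(⇐) This fails: take r = 2. Then 2² = 4 ≡ 4 (mod 8), yet 2 ≡ 2 (mod 8), not 4.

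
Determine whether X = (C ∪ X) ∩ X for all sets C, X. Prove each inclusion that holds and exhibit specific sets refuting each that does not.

(⟸) Let x ∈ (C ∪ X) ∩ X. Then either x ∈ X and x ∉ C; or x ∈ C ∩ X. In each case x ∈ X, so (C ∪ X) ∩ X ⊆ X.

(⟹) Let x ∈ X. Then either x ∈ X and x ∉ C; or x ∈ C ∩ X. In each case x ∈ (C ∪ X) ∩ X, so X ⊆ (C ∪ X) ∩ X.

The two sets are equal.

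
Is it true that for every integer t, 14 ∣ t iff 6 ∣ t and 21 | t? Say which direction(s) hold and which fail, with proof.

Not equivalent: only (⇐) holds.

(→) This fails: take t = 14. Certainly 14 ∣ 14, but 6 ∤ 14.

(←) Suppose 6 ∣ t and 21 ∣ t. Any common multiple of 6 and 21 is a multiple of their lcm; here lcm(6, 21) = 6·21/gcd(6, 21) = 126/3 = 42, so 42 ∣ t. Since 14 ∣ 42, it follows that 14 ∣ t.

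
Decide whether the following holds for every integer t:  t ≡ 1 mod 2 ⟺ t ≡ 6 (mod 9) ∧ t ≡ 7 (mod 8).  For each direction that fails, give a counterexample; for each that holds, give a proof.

Only the converse holds.

Converse. If t ≡ 6 (mod 9) and t ≡ 7 (mod 8), then by the Chinese remainder theorem t ≡ 15 (mod 72). Since 15 ≡ 1 (mod 2) and 2 ∣ 72, we get t ≡ 1 (mod 2).

Forward direction. This fails: t = 1 gives 1 ≡ 1 (mod 2) but 1 ≡ 1 (mod 9), so the conjunction on the right does not hold.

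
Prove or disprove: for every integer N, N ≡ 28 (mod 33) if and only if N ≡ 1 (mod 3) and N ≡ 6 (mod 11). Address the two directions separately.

The biconditional holds.

(⇒) Suppose N ≡ 28 (mod 33); write N = 33j + 28. Since 3 ∣ 33, reducing mod 3 gives N ≡ 28 ≡ 1 (mod 3); since 11 ∣ 33, reducing mod 11 gives N ≡ 28 ≡ 6 (mod 11).

(⇐) Conversely, if N ≡ 1 (mod 3) and N ≡ 6 (mod 11), then by the Chinese remainder theorem N ≡ 28 (mod 33). This is exactly N ≡ 28 (mod 33).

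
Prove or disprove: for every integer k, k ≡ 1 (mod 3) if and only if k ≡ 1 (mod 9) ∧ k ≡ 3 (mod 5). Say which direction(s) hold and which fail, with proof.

[⇒] This fails: k = 1 gives 1 ≡ 1 (mod 3) but 1 ≡ 1 (mod 5), so the conjunction on the right does not hold.

[⇐] Conversely, if k ≡ 1 (mod 9) and k ≡ 3 (mod 5), then by the Chinese remainder theorem k ≡ 28 (mod 45). Since 28 ≡ 1 (mod 3) and 3 ∣ 45, we get k ≡ 1 (mod 3).

(⇒) fails; (⇐) holds.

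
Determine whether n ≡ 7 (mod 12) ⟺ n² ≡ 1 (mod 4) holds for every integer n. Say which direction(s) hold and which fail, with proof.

Forward direction. Suppose n ≡ 7 (mod 12). Then n² ≡ 7² = 49 (mod 12), and since 4 ∣ 12, also n² ≡ 1 (mod 4).

Converse. This fails: take n = 1. Then 1² = 1 ≡ 1 (mod 4), yet 1 ≡ 1 (mod 12), not 7.

Only the forward implication holds.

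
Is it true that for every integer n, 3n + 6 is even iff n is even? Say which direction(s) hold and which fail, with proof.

(⇒) Suppose 3n + 6 is even. Since 3 is odd, 3n and n have the same parity, so 3n + 6 ≡ n + 6 (mod 2). As 6 is even, 3n + 6 is even exactly when n is even. Thus n is even.

(⇐) Conversely, suppose n is even; write n = 2j. Then 3n + 6 = 3·(2j) + 6 = 2·3j + 6, which is even.

The biconditional holds.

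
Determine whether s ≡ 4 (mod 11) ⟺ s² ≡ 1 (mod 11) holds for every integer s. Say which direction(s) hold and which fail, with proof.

(⇒) This fails: take s = 4. Then 4 ≡ 4 (mod 11), but 4² = 16 ≡ 5 (mod 11), not 1.

(⇐) This fails: take s = 1. Then 1² = 1 ≡ 1 (mod 11), yet 1 ≡ 1 (mod 11), not 4.

Both directions fail.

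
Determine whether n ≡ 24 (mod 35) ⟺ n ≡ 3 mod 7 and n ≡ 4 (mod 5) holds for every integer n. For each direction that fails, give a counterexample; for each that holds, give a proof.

[⇒] Suppose n ≡ 24 (mod 35); write n = 35j + 24. Since 7 ∣ 35, reducing mod 7 gives n ≡ 24 ≡ 3 (mod 7); since 5 ∣ 35, reducing mod 5 gives n ≡ 24 ≡ 4 (mod 5).

[⇐] Conversely, if n ≡ 3 (mod 7) and n ≡ 4 (mod 5), then by the Chinese remainder theorem n ≡ 24 (mod 35). This is exactly n ≡ 24 (mod 35).

Both directions hold.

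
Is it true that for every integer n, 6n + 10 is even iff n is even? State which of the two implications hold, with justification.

(←) Suppose n is even. Since 6 is even, 6n is even for every n, so 6n + 10 has the same parity as 10, which is even. Hence 6n + 10 is even.

(→) This fails: take n = 7. Then 6n + 10 = 52, which is even, yet n = 7 is odd, not even.

The forward direction fails; the converse holds.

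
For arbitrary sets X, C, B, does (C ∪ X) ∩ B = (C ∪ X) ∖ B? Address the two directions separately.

(⟹) This inclusion fails. Take X = {1}, C = ∅, B = {1}; then 1 ∈ (C ∪ X) ∩ B but 1 ∉ (C ∪ X) ∖ B.

(⟸) This inclusion fails. Take X = {1}, C = ∅, B = ∅; then 1 ∈ (C ∪ X) ∖ B but 1 ∉ (C ∪ X) ∩ B.

Both inclusions fail.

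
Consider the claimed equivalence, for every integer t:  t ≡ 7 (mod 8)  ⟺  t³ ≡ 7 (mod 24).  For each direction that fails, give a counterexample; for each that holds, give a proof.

(⟹) This fails: take t = 15. Then 15 ≡ 7 (mod 8), but 15³ = 3375 ≡ 15 (mod 24), not 7.

(⟸) Conversely, the residues r modulo 24 with r³ ≡ 7 (mod 24) are exactly {7}, and each is ≡ 7 (mod 8).

Only the reverse direction holds.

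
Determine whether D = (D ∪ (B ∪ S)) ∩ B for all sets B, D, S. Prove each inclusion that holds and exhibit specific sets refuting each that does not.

Both inclusions fail.

(⟹) This inclusion fails. Take B = ∅, D = {1}, S = ∅; then 1 ∈ D but 1 ∉ (D ∪ (B ∪ S)) ∩ B.

(⟸) This inclusion fails. Take B = {1}, D = ∅, S = ∅; then 1 ∈ (D ∪ (B ∪ S)) ∩ B but 1 ∉ D.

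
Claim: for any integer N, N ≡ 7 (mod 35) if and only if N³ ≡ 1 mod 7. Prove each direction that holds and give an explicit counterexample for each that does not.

(⇒) This fails: take N = 7. Then 7 ≡ 7 (mod 35), but 7³ = 343 ≡ 0 (mod 7), not 1.

(⇐) This fails: take N = 1. Then 1³ = 1 ≡ 1 (mod 7), yet 1 ≡ 1 (mod 35), not 7.

Both directions fail.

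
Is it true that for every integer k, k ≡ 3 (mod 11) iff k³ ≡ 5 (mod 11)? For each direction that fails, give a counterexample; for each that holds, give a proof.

Both directions hold.

(⇒) Suppose k ≡ 3 (mod 11). Write k = 11j + 3. Then (11j + 3)³ = 1331j³ + 1089j² + 297j + 27 = 11(121j³ + 99j² + 27j + 2) + 5, so k³ ≡ 5 (mod 11).

(⇐) For the converse, argue contrapositively. If k ≢ 3 (mod 11), then k is congruent to one of 0, 1, 2, 4, 5, 6, 7, 8, 9, 10 modulo 11, and these give k³ ≡ 0, 1, 8, 9, 4, 7, 2, 6, 3, 10 respectively — never 5.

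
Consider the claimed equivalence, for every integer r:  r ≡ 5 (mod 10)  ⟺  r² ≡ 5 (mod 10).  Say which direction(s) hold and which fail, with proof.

Both directions hold.

Converse. Suppose r² ≡ 5 (mod 10). The only residue r in {0, …, 9} with r² ≡ 5 (mod 10) is r = 5, so r ≡ 5 (mod 10).

Forward direction. Suppose r ≡ 5 (mod 10). Write r = 10j + 5. Then (10j + 5)² = 100j² + 100j + 25 = 10(10j² + 10j + 2) + 5, so r² ≡ 5 (mod 10).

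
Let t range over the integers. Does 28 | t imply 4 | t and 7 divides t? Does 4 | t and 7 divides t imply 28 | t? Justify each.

(⟹) If 28 ∣ t, write t = 28q. Since 28 = 7·4, t = 4·(7q), so 4 ∣ t; and since 28 = 4·7, t = 7·(4q), so 7 ∣ t.

(⟸) Suppose 4 ∣ t and 7 ∣ t. Any common multiple of 4 and 7 is a multiple of their lcm; here gcd(4, 7) = 1, so lcm(4, 7) = 4·7 = 28, so 28 ∣ t.

Equivalent; both directions hold.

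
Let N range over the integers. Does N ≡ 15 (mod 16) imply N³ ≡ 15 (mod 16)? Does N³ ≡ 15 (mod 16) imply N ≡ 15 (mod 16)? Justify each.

The biconditional holds.

(⇒) Suppose N ≡ 15 (mod 16). Write N = 16j + 15. Then (16j + 15)³ = 4096j³ + 11520j² + 10800j + 3375 = 16(256j³ + 720j² + 675j + 210) + 15, so N³ ≡ 15 (mod 16).

(⇐) Conversely, suppose N³ ≡ 15 (mod 16). The only residue r in {0, …, 15} with r³ ≡ 15 (mod 16) is r = 15, so N ≡ 15 (mod 16).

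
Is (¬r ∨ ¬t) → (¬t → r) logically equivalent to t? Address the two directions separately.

Converse. Assume the antecedent. If t is true, (¬r ∨ ¬t) → (¬t → r) reduces to true regardless of the other variables. If t is false, the antecedent cannot hold. Either way (¬r ∨ ¬t) → (¬t → r) holds.

Forward direction. This fails. Under t = F, r = T, the left side is true but the right side is false.

Only the converse holds.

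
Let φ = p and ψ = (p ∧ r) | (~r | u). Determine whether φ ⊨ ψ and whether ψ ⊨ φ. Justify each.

Not equivalent: only (⇒) holds.

[⇐] This fails. Under u = F, p = F, r = F, the left side is false but the right side is true.

[⇒] Assume the antecedent. If u is true, (p ∧ r) | (~r | u) reduces to true regardless of the other variables. If u is false, the antecedent forces (u = F, p = T, r = F) or (u = F, p = T, r = T), and (p ∧ r) | (~r | u) holds there. Either way (p ∧ r) | (~r | u) holds.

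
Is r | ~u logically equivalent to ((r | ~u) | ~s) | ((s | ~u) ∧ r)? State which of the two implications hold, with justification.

Not equivalent: only (⇒) holds.

(⇒) Assume the antecedent. If r is true, the consequent reduces to true regardless of the other variables. If r is false, the antecedent forces (r = F, u = F, s = F) or (r = F, u = F, s = T), and the consequent holds there. Either way the consequent holds.

(⇐) This fails. Under r = F, u = T, s = F, the left side is false but the right side is true.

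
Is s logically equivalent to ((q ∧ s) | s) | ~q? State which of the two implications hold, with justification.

Only the forward direction holds.

(⟹) Assume the antecedent. If s is true, ((q ∧ s) | s) | ~q reduces to true regardless of the other variables. If s is false, the antecedent cannot hold. Either way ((q ∧ s) | s) | ~q holds.

(⟸) This fails. Under s = F, q = F, the left side is false but the right side is true.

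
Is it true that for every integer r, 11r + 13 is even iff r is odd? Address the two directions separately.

Converse. Suppose r is odd; write r = 2j + 1. Then 11r + 13 = 11·(2j + 1) + 13 = 2·11j + 24, which is even.

Forward direction. Suppose 11r + 13 is even. Since 11 is odd, 11r and r have the same parity, so 11r + 13 ≡ r + 13 (mod 2). As 13 is odd, 11r + 13 is even exactly when r is odd. Thus r is odd.

Equivalent; both directions hold.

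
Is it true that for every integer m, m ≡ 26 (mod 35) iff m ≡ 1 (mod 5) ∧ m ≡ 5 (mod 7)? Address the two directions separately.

Equivalent; both directions hold.

[⇒] Suppose m ≡ 26 (mod 35); write m = 35j + 26. Since 5 ∣ 35, reducing mod 5 gives m ≡ 26 ≡ 1 (mod 5); since 7 ∣ 35, reducing mod 7 gives m ≡ 26 ≡ 5 (mod 7).

[⇐] Conversely, if m ≡ 1 (mod 5) and m ≡ 5 (mod 7), then by the Chinese remainder theorem m ≡ 26 (mod 35). This is exactly m ≡ 26 (mod 35).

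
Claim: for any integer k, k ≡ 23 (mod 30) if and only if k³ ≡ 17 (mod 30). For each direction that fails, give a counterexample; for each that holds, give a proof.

Both implications hold.

[⇒] Suppose k ≡ 23 (mod 30). Write k = 30j + 23. Then (30j + 23)³ = 27000j³ + 62100j² + 47610j + 12167 = 30(900j³ + 2070j² + 1587j + 405) + 17, so k³ ≡ 17 (mod 30).

[⇐] Conversely, suppose k³ ≡ 17 (mod 30). The only residue r in {0, …, 29} with r³ ≡ 17 (mod 30) is r = 23, so k ≡ 23 (mod 30).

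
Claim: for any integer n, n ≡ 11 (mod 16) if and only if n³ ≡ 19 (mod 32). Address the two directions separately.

Only the reverse direction holds.

(→) This fails: take n = 27. Then 27 ≡ 11 (mod 16), but 27³ = 19683 ≡ 3 (mod 32), not 19.

(←) Conversely, the residues r modulo 32 with r³ ≡ 19 (mod 32) are exactly {11}, and each is ≡ 11 (mod 16).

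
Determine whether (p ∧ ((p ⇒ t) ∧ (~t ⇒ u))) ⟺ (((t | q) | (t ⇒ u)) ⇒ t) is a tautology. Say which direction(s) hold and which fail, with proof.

[⇒] Assume the antecedent. If u is true, the antecedent forces (p = T, u = T, q = F, t = T) or (p = T, u = T, q = T, t = T), and ((t | q) | (t ⇒ u)) ⇒ t holds there. If u is false, the antecedent forces (p = T, u = F, q = F, t = T) or (p = T, u = F, q = T, t = T), and ((t | q) | (t ⇒ u)) ⇒ t holds there. Either way ((t | q) | (t ⇒ u)) ⇒ t holds.

[⇐] This fails. Under p = F, u = F, q = F, t = T, the left side is false but the right side is true.

Not equivalent: only (⇒) holds.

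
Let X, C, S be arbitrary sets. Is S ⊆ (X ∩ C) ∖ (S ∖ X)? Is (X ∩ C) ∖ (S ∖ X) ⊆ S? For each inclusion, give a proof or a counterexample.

Both inclusions fail.

(⊆) This inclusion fails. Take X = ∅, C = ∅, S = {1}; then 1 ∈ S but 1 ∉ (X ∩ C) ∖ (S ∖ X).

(⊇) This inclusion fails. Take X = {1}, C = {1}, S = ∅; then 1 ∈ (X ∩ C) ∖ (S ∖ X) but 1 ∉ S.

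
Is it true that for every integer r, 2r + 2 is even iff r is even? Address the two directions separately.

The forward direction fails; the converse holds.

(⇐) Suppose r is even. Since 2 is even, 2r is even for every r, so 2r + 2 has the same parity as 2, which is even. Hence 2r + 2 is even.

(⇒) This fails: take r = 7. Then 2r + 2 = 16, which is even, yet r = 7 is odd, not even.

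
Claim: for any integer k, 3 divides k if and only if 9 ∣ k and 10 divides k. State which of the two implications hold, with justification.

The forward direction fails; the converse holds.

(→) This fails: take k = 3. Certainly 3 ∣ 3, but 9 ∤ 3.

(←) Suppose 9 ∣ k and 10 ∣ k. Any common multiple of 9 and 10 is a multiple of their lcm; here gcd(9, 10) = 1, so lcm(9, 10) = 9·10 = 90, so 90 ∣ k. Since 3 ∣ 90, it follows that 3 ∣ k.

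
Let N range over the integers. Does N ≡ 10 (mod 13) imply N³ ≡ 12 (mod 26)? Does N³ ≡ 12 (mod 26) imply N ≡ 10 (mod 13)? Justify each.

(→) This fails: take N = 23. Then 23 ≡ 10 (mod 13), but 23³ = 12167 ≡ 25 (mod 26), not 12.

(←) This fails: take N = 4. Then 4³ = 64 ≡ 12 (mod 26), yet 4 ≡ 4 (mod 13), not 10.

Neither implication holds.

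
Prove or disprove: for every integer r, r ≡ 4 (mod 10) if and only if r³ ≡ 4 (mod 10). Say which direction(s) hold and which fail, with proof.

Forward direction. Suppose r ≡ 4 (mod 10). Write r = 10j + 4. Then (10j + 4)³ = 1000j³ + 1200j² + 480j + 64 = 10(100j³ + 120j² + 48j + 6) + 4, so r³ ≡ 4 (mod 10).

Converse. For the converse, argue contrapositively. If r ≢ 4 (mod 10), then r is congruent to one of 0, 1, 2, 3, 5, 6, 7, 8, 9 modulo 10, and these give r³ ≡ 0, 1, 8, 7, 5, 6, 3, 2, 9 respectively — never 4.

The biconditional holds.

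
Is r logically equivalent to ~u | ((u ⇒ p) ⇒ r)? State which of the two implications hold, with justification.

(⟹) Assume the antecedent. If p is true, the antecedent forces (p = T, u = F, r = T) or (p = T, u = T, r = T), and ~u | ((u ⇒ p) ⇒ r) holds there. If p is false, ~u | ((u ⇒ p) ⇒ r) reduces to true regardless of the other variables. Either way ~u | ((u ⇒ p) ⇒ r) holds.

(⟸) This fails. Under p = F, u = F, r = F, the left side is false but the right side is true.

Only the forward direction holds.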